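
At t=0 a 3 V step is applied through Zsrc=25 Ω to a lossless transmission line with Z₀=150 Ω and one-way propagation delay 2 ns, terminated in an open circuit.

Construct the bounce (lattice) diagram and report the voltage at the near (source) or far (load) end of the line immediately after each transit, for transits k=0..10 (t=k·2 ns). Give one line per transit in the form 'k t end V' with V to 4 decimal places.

Γ_L=1.000000, Γ_S=-0.714286; launch V₁=3·150/175=2.571429
k=0 src: V=2.5714
k=1 load: inc=2.571429, refl=2.571429·1.000000=2.5714; V=0.000000+2.571429+2.571429=5.1429
k=2 src: inc=2.571429, refl=2.571429·-0.714286=-1.8367; V=2.571429+2.571429+-1.836735=3.3061
k=3 load: inc=-1.836735, refl=-1.836735·1.000000=-1.8367; V=5.142857+-1.836735+-1.836735=1.4694
k=4 src: inc=-1.836735, refl=-1.836735·-0.714286=1.3120; V=3.306122+-1.836735+1.311953=2.7813
k=5 load: inc=1.311953, refl=1.311953·1.000000=1.3120; V=1.469388+1.311953+1.311953=4.0933
k=6 src: inc=1.311953, refl=1.311953·-0.714286=-0.9371; V=2.781341+1.311953+-0.937110=3.1562
k=7 load: inc=-0.937110, refl=-0.937110·1.000000=-0.9371; V=4.093294+-0.937110+-0.937110=2.2191
k=8 src: inc=-0.937110, refl=-0.937110·-0.714286=0.6694; V=3.156185+-0.937110+0.669364=2.8884
k=9 load: inc=0.669364, refl=0.669364·1.000000=0.6694; V=2.219075+0.669364+0.669364=3.5578
k=10 src: inc=0.669364, refl=0.669364·-0.714286=-0.4781; V=2.888439+0.669364+-0.478117=3.0797

0 0 source 2.5714
1 2 load 5.1429
2 4 source 3.3061
3 6 load 1.4694
4 8 source 2.7813
5 10 load 4.0933
6 12 source 3.1562
7 14 load 2.2191
8 16 source 2.8884
9 18 load 3.5578
10 20 source 3.0797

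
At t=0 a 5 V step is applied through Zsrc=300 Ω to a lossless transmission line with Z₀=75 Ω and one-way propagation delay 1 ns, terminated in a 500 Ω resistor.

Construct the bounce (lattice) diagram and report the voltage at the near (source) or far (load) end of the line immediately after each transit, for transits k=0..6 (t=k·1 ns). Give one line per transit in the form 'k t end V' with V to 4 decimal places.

Γ_L=0.739130, Γ_S=0.600000; launch V₁=5·75/375=1.000000
k=0 src: V=1.0000
k=1 load: inc=1.000000, refl=1.000000·0.739130=0.7391; V=0.000000+1.000000+0.739130=1.7391
k=2 src: inc=0.739130, refl=0.739130·0.600000=0.4435; V=1.000000+0.739130+0.443478=2.1826
k=3 load: inc=0.443478, refl=0.443478·0.739130=0.3278; V=1.739130+0.443478+0.327788=2.5104
k=4 src: inc=0.327788, refl=0.327788·0.600000=0.1967; V=2.182609+0.327788+0.196673=2.7071
k=5 load: inc=0.196673, refl=0.196673·0.739130=0.1454; V=2.510397+0.196673+0.145367=2.8524
k=6 src: inc=0.145367, refl=0.145367·0.600000=0.0872; V=2.707070+0.145367+0.087220=2.9397

0 0 source 1.0000
1 1 load 1.7391
2 2 source 2.1826
3 3 load 2.5104
4 4 source 2.7071
5 5 load 2.8524
6 6 source 2.9397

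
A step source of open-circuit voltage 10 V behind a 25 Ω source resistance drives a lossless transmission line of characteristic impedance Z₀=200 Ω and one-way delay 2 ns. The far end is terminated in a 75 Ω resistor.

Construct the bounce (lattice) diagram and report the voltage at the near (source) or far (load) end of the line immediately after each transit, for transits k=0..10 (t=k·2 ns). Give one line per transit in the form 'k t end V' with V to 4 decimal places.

Γ_L=-0.454545, Γ_S=-0.777778; launch V₁=10·200/225=8.888889
k=0 src: V=8.8889
k=1 load: inc=8.888889, refl=8.888889·-0.454545=-4.0404; V=0.000000+8.888889+-4.040404=4.8485
k=2 src: inc=-4.040404, refl=-4.040404·-0.777778=3.1425; V=8.888889+-4.040404+3.142536=7.9910
k=3 load: inc=3.142536, refl=3.142536·-0.454545=-1.4284; V=4.848485+3.142536+-1.428426=6.5626
k=4 src: inc=-1.428426, refl=-1.428426·-0.777778=1.1110; V=7.991021+-1.428426+1.110998=7.6736
k=5 load: inc=1.110998, refl=1.110998·-0.454545=-0.5050; V=6.562596+1.110998+-0.504999=7.1686
k=6 src: inc=-0.504999, refl=-0.504999·-0.777778=0.3928; V=7.673593+-0.504999+0.392777=7.5614
k=7 load: inc=0.392777, refl=0.392777·-0.454545=-0.1785; V=7.168594+0.392777+-0.178535=7.3828
k=8 src: inc=-0.178535, refl=-0.178535·-0.777778=0.1389; V=7.561371+-0.178535+0.138861=7.5217
k=9 load: inc=0.138861, refl=0.138861·-0.454545=-0.0631; V=7.382836+0.138861+-0.063118=7.4586
k=10 src: inc=-0.063118, refl=-0.063118·-0.777778=0.0491; V=7.521697+-0.063118+0.049092=7.5077

0 0 source 8.8889
1 2 load 4.8485
2 4 source 7.9910
3 6 load 6.5626
4 8 source 7.6736
5 10 load 7.1686
6 12 source 7.5614
7 14 load 7.3828
8 16 source 7.5217
9 18 load 7.4586
10 20 source 7.5077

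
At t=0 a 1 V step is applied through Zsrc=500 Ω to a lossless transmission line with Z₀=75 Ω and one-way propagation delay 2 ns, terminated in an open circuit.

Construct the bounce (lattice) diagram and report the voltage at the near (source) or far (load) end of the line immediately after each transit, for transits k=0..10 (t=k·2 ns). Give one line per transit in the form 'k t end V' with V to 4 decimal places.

Γ_L=1.000000, Γ_S=0.739130; launch V₁=1·75/575=0.130435
k=0 src: V=0.1304
k=1 load: inc=0.130435, refl=0.130435·1.000000=0.1304; V=0.000000+0.130435+0.130435=0.2609
k=2 src: inc=0.130435, refl=0.130435·0.739130=0.0964; V=0.130435+0.130435+0.096408=0.3573
k=3 load: inc=0.096408, refl=0.096408·1.000000=0.0964; V=0.260870+0.096408+0.096408=0.4537
k=4 src: inc=0.096408, refl=0.096408·0.739130=0.0713; V=0.357278+0.096408+0.071258=0.5249
k=5 load: inc=0.071258, refl=0.071258·1.000000=0.0713; V=0.453686+0.071258+0.071258=0.5962
k=6 src: inc=0.071258, refl=0.071258·0.739130=0.0527; V=0.524945+0.071258+0.052669=0.6489
k=7 load: inc=0.052669, refl=0.052669·1.000000=0.0527; V=0.596203+0.052669+0.052669=0.7015
k=8 src: inc=0.052669, refl=0.052669·0.739130=0.0389; V=0.648872+0.052669+0.038929=0.7405
k=9 load: inc=0.038929, refl=0.038929·1.000000=0.0389; V=0.701541+0.038929+0.038929=0.7794
k=10 src: inc=0.038929, refl=0.038929·0.739130=0.0288; V=0.740471+0.038929+0.028774=0.8082

0 0 source 0.1304
1 2 load 0.2609
2 4 source 0.3573
3 6 load 0.4537
4 8 source 0.5249
5 10 load 0.5962
6 12 source 0.6489
7 14 load 0.7015
8 16 source 0.7405
9 18 load 0.7794
10 20 source 0.8082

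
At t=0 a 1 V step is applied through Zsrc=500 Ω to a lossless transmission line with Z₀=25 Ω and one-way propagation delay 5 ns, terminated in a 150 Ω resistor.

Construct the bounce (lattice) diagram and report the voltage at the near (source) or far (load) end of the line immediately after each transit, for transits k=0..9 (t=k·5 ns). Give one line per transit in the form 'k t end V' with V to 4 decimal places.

0 0 source 0.0476
1 5 load 0.0816
2 10 source 0.1124
3 15 load 0.1344
4 20 source 0.1543
5 25 load 0.1685
6 30 source 0.1813
7 35 load 0.1905
8 40 source 0.1988
9 45 load 0.2048

Γ_L=0.714286, Γ_S=0.904762; launch V₁=1·25/525=0.047619
k=0 src: V=0.0476
k=1 load: inc=0.047619, refl=0.047619·0.714286=0.0340; V=0.000000+0.047619+0.034014=0.0816
k=2 src: inc=0.034014, refl=0.034014·0.904762=0.0308; V=0.047619+0.034014+0.030774=0.1124
k=3 load: inc=0.030774, refl=0.030774·0.714286=0.0220; V=0.081633+0.030774+0.021982=0.1344
k=4 src: inc=0.021982, refl=0.021982·0.904762=0.0199; V=0.112407+0.021982+0.019888=0.1543
k=5 load: inc=0.019888, refl=0.019888·0.714286=0.0142; V=0.134388+0.019888+0.014206=0.1685
k=6 src: inc=0.014206, refl=0.014206·0.904762=0.0129; V=0.154277+0.014206+0.012853=0.1813
k=7 load: inc=0.012853, refl=0.012853·0.714286=0.0092; V=0.168482+0.012853+0.009181=0.1905
k=8 src: inc=0.009181, refl=0.009181·0.904762=0.0083; V=0.181335+0.009181+0.008306=0.1988
k=9 load: inc=0.008306, refl=0.008306·0.714286=0.0059; V=0.190516+0.008306+0.005933=0.2048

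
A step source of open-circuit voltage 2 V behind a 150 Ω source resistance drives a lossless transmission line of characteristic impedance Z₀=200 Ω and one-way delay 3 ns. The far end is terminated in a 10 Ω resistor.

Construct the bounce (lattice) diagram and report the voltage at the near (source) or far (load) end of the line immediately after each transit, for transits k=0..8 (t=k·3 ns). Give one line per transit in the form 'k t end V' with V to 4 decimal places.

0 0 source 1.1429
1 3 load 0.1088
2 6 source 0.2566
3 9 load 0.1229
4 12 source 0.1420
5 15 load 0.1247
6 18 source 0.1272
7 21 load 0.1250
8 24 source 0.1253

Γ_L=-0.904762, Γ_S=-0.142857; launch V₁=2·200/350=1.142857
k=0 src: V=1.1429
k=1 load: inc=1.142857, refl=1.142857·-0.904762=-1.0340; V=0.000000+1.142857+-1.034014=0.1088
k=2 src: inc=-1.034014, refl=-1.034014·-0.142857=0.1477; V=1.142857+-1.034014+0.147716=0.2566
k=3 load: inc=0.147716, refl=0.147716·-0.904762=-0.1336; V=0.108844+0.147716+-0.133648=0.1229
k=4 src: inc=-0.133648, refl=-0.133648·-0.142857=0.0191; V=0.256560+-0.133648+0.019093=0.1420
k=5 load: inc=0.019093, refl=0.019093·-0.904762=-0.0173; V=0.122912+0.019093+-0.017274=0.1247
k=6 src: inc=-0.017274, refl=-0.017274·-0.142857=0.0025; V=0.142004+-0.017274+0.002468=0.1272
k=7 load: inc=0.002468, refl=0.002468·-0.904762=-0.0022; V=0.124730+0.002468+-0.002233=0.1250
k=8 src: inc=-0.002233, refl=-0.002233·-0.142857=0.0003; V=0.127198+-0.002233+0.000319=0.1253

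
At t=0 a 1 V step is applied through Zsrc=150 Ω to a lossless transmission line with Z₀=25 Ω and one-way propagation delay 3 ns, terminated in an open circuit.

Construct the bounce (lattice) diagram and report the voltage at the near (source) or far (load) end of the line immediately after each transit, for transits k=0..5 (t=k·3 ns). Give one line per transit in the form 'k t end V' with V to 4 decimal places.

Γ_L=1.000000, Γ_S=0.714286; launch V₁=1·25/175=0.142857
k=0 src: V=0.1429
k=1 load: inc=0.142857, refl=0.142857·1.000000=0.1429; V=0.000000+0.142857+0.142857=0.2857
k=2 src: inc=0.142857, refl=0.142857·0.714286=0.1020; V=0.142857+0.142857+0.102041=0.3878
k=3 load: inc=0.102041, refl=0.102041·1.000000=0.1020; V=0.285714+0.102041+0.102041=0.4898
k=4 src: inc=0.102041, refl=0.102041·0.714286=0.0729; V=0.387755+0.102041+0.072886=0.5627
k=5 load: inc=0.072886, refl=0.072886·1.000000=0.0729; V=0.489796+0.072886+0.072886=0.6356

0 0 source 0.1429
1 3 load 0.2857
2 6 source 0.3878
3 9 load 0.4898
4 12 source 0.5627
5 15 load 0.6356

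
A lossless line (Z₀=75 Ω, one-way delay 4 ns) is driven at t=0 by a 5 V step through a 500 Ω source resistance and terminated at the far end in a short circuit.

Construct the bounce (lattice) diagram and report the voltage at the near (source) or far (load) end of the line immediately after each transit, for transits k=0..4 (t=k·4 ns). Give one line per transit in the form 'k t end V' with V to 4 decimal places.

Γ_L=-1.000000, Γ_S=0.739130; launch V₁=5·75/575=0.652174
k=0 src: V=0.6522
k=1 load: inc=0.652174, refl=0.652174·-1.000000=-0.6522; V=0.000000+0.652174+-0.652174=0.0000
k=2 src: inc=-0.652174, refl=-0.652174·0.739130=-0.4820; V=0.652174+-0.652174+-0.482042=-0.4820
k=3 load: inc=-0.482042, refl=-0.482042·-1.000000=0.4820; V=0.000000+-0.482042+0.482042=0.0000
k=4 src: inc=0.482042, refl=0.482042·0.739130=0.3563; V=-0.482042+0.482042+0.356292=0.3563

0 0 source 0.6522
1 4 load 0.0000
2 8 source -0.4820
3 12 load 0.0000
4 16 source 0.3563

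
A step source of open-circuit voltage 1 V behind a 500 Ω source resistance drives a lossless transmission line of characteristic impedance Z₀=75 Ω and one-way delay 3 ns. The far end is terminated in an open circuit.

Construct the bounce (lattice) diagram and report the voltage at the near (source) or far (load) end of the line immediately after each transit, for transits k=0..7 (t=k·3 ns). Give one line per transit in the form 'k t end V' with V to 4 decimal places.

Γ_L=1.000000, Γ_S=0.739130; launch V₁=1·75/575=0.130435
k=0 src: V=0.1304
k=1 load: inc=0.130435, refl=0.130435·1.000000=0.1304; V=0.000000+0.130435+0.130435=0.2609
k=2 src: inc=0.130435, refl=0.130435·0.739130=0.0964; V=0.130435+0.130435+0.096408=0.3573
k=3 load: inc=0.096408, refl=0.096408·1.000000=0.0964; V=0.260870+0.096408+0.096408=0.4537
k=4 src: inc=0.096408, refl=0.096408·0.739130=0.0713; V=0.357278+0.096408+0.071258=0.5249
k=5 load: inc=0.071258, refl=0.071258·1.000000=0.0713; V=0.453686+0.071258+0.071258=0.5962
k=6 src: inc=0.071258, refl=0.071258·0.739130=0.0527; V=0.524945+0.071258+0.052669=0.6489
k=7 load: inc=0.052669, refl=0.052669·1.000000=0.0527; V=0.596203+0.052669+0.052669=0.7015

0 0 source 0.1304
1 3 load 0.2609
2 6 source 0.3573
3 9 load 0.4537
4 12 source 0.5249
5 15 load 0.5962
6 18 source 0.6489
7 21 load 0.7015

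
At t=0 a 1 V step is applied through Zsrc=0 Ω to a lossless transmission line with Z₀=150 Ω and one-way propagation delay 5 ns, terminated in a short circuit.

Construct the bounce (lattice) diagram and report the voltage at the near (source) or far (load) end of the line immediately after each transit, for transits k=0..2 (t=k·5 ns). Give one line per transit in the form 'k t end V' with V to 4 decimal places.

0 0 source 1.0000
1 5 load 0.0000
2 10 source 1.0000

Γ_L=-1.000000, Γ_S=-1.000000; launch V₁=1·150/150=1.000000
k=0 src: V=1.0000
k=1 load: inc=1.000000, refl=1.000000·-1.000000=-1.0000; V=0.000000+1.000000+-1.000000=0.0000
k=2 src: inc=-1.000000, refl=-1.000000·-1.000000=1.0000; V=1.000000+-1.000000+1.000000=1.0000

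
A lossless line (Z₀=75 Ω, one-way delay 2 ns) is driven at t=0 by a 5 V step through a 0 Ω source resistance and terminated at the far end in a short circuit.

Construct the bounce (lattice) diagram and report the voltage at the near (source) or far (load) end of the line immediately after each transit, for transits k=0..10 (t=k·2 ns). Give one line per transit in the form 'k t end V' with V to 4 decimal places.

0 0 source 5.0000
1 2 load 0.0000
2 4 source 5.0000
3 6 load 0.0000
4 8 source 5.0000
5 10 load 0.0000
6 12 source 5.0000
7 14 load 0.0000
8 16 source 5.0000
9 18 load 0.0000
10 20 source 5.0000

Γ_L=-1.000000, Γ_S=-1.000000; launch V₁=5·75/75=5.000000
k=0 src: V=5.0000
k=1 load: inc=5.000000, refl=5.000000·-1.000000=-5.0000; V=0.000000+5.000000+-5.000000=0.0000
k=2 src: inc=-5.000000, refl=-5.000000·-1.000000=5.0000; V=5.000000+-5.000000+5.000000=5.0000
k=3 load: inc=5.000000, refl=5.000000·-1.000000=-5.0000; V=0.000000+5.000000+-5.000000=0.0000
k=4 src: inc=-5.000000, refl=-5.000000·-1.000000=5.0000; V=5.000000+-5.000000+5.000000=5.0000
k=5 load: inc=5.000000, refl=5.000000·-1.000000=-5.0000; V=0.000000+5.000000+-5.000000=0.0000
k=6 src: inc=-5.000000, refl=-5.000000·-1.000000=5.0000; V=5.000000+-5.000000+5.000000=5.0000
k=7 load: inc=5.000000, refl=5.000000·-1.000000=-5.0000; V=0.000000+5.000000+-5.000000=0.0000
k=8 src: inc=-5.000000, refl=-5.000000·-1.000000=5.0000; V=5.000000+-5.000000+5.000000=5.0000
k=9 load: inc=5.000000, refl=5.000000·-1.000000=-5.0000; V=0.000000+5.000000+-5.000000=0.0000
k=10 src: inc=-5.000000, refl=-5.000000·-1.000000=5.0000; V=5.000000+-5.000000+5.000000=5.0000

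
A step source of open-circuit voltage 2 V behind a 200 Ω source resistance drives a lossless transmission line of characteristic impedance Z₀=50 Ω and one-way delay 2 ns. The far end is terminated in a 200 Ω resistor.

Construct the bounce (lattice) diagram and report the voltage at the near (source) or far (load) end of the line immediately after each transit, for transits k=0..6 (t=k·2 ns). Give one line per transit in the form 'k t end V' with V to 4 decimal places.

Γ_L=0.600000, Γ_S=0.600000; launch V₁=2·50/250=0.400000
k=0 src: V=0.4000
k=1 load: inc=0.400000, refl=0.400000·0.600000=0.2400; V=0.000000+0.400000+0.240000=0.6400
k=2 src: inc=0.240000, refl=0.240000·0.600000=0.1440; V=0.400000+0.240000+0.144000=0.7840
k=3 load: inc=0.144000, refl=0.144000·0.600000=0.0864; V=0.640000+0.144000+0.086400=0.8704
k=4 src: inc=0.086400, refl=0.086400·0.600000=0.0518; V=0.784000+0.086400+0.051840=0.9222
k=5 load: inc=0.051840, refl=0.051840·0.600000=0.0311; V=0.870400+0.051840+0.031104=0.9533
k=6 src: inc=0.031104, refl=0.031104·0.600000=0.0187; V=0.922240+0.031104+0.018662=0.9720

0 0 source 0.4000
1 2 load 0.6400
2 4 source 0.7840
3 6 load 0.8704
4 8 source 0.9222
5 10 load 0.9533
6 12 source 0.9720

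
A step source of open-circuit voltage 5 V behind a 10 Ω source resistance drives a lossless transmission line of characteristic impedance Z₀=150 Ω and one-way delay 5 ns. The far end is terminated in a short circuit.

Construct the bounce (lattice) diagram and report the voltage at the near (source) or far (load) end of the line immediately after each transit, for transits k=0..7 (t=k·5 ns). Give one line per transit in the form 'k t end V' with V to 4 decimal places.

0 0 source 4.6875
1 5 load 0.0000
2 10 source 4.1016
3 15 load 0.0000
4 20 source 3.5889
5 25 load 0.0000
6 30 source 3.1403
7 35 load 0.0000

Γ_L=-1.000000, Γ_S=-0.875000; launch V₁=5·150/160=4.687500
k=0 src: V=4.6875
k=1 load: inc=4.687500, refl=4.687500·-1.000000=-4.6875; V=0.000000+4.687500+-4.687500=0.0000
k=2 src: inc=-4.687500, refl=-4.687500·-0.875000=4.1016; V=4.687500+-4.687500+4.101562=4.1016
k=3 load: inc=4.101562, refl=4.101562·-1.000000=-4.1016; V=0.000000+4.101562+-4.101562=0.0000
k=4 src: inc=-4.101562, refl=-4.101562·-0.875000=3.5889; V=4.101562+-4.101562+3.588867=3.5889
k=5 load: inc=3.588867, refl=3.588867·-1.000000=-3.5889; V=0.000000+3.588867+-3.588867=0.0000
k=6 src: inc=-3.588867, refl=-3.588867·-0.875000=3.1403; V=3.588867+-3.588867+3.140259=3.1403
k=7 load: inc=3.140259, refl=3.140259·-1.000000=-3.1403; V=0.000000+3.140259+-3.140259=0.0000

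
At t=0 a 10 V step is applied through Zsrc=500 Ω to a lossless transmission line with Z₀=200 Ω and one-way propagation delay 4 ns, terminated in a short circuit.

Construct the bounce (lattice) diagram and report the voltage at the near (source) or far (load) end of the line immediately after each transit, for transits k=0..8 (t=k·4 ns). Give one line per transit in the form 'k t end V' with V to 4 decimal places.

0 0 source 2.8571
1 4 load 0.0000
2 8 source -1.2245
3 12 load 0.0000
4 16 source 0.5248
5 20 load 0.0000
6 24 source -0.2249
7 28 load 0.0000
8 32 source 0.0964

Γ_L=-1.000000, Γ_S=0.428571; launch V₁=10·200/700=2.857143
k=0 src: V=2.8571
k=1 load: inc=2.857143, refl=2.857143·-1.000000=-2.8571; V=0.000000+2.857143+-2.857143=0.0000
k=2 src: inc=-2.857143, refl=-2.857143·0.428571=-1.2245; V=2.857143+-2.857143+-1.224490=-1.2245
k=3 load: inc=-1.224490, refl=-1.224490·-1.000000=1.2245; V=0.000000+-1.224490+1.224490=0.0000
k=4 src: inc=1.224490, refl=1.224490·0.428571=0.5248; V=-1.224490+1.224490+0.524781=0.5248
k=5 load: inc=0.524781, refl=0.524781·-1.000000=-0.5248; V=0.000000+0.524781+-0.524781=0.0000
k=6 src: inc=-0.524781, refl=-0.524781·0.428571=-0.2249; V=0.524781+-0.524781+-0.224906=-0.2249
k=7 load: inc=-0.224906, refl=-0.224906·-1.000000=0.2249; V=0.000000+-0.224906+0.224906=0.0000
k=8 src: inc=0.224906, refl=0.224906·0.428571=0.0964; V=-0.224906+0.224906+0.096388=0.0964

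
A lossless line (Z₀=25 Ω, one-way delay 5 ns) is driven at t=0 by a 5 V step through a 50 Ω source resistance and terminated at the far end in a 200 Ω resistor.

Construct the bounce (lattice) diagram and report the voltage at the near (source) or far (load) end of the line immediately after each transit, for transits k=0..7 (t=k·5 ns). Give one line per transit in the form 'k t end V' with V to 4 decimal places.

0 0 source 1.6667
1 5 load 2.9630
2 10 source 3.3951
3 15 load 3.7311
4 20 source 3.8432
5 25 load 3.9303
6 30 source 3.9593
7 35 load 3.9819

Γ_L=0.777778, Γ_S=0.333333; launch V₁=5·25/75=1.666667
k=0 src: V=1.6667
k=1 load: inc=1.666667, refl=1.666667·0.777778=1.2963; V=0.000000+1.666667+1.296296=2.9630
k=2 src: inc=1.296296, refl=1.296296·0.333333=0.4321; V=1.666667+1.296296+0.432099=3.3951
k=3 load: inc=0.432099, refl=0.432099·0.777778=0.3361; V=2.962963+0.432099+0.336077=3.7311
k=4 src: inc=0.336077, refl=0.336077·0.333333=0.1120; V=3.395062+0.336077+0.112026=3.8432
k=5 load: inc=0.112026, refl=0.112026·0.777778=0.0871; V=3.731139+0.112026+0.087131=3.9303
k=6 src: inc=0.087131, refl=0.087131·0.333333=0.0290; V=3.843164+0.087131+0.029044=3.9593
k=7 load: inc=0.029044, refl=0.029044·0.777778=0.0226; V=3.930295+0.029044+0.022590=3.9819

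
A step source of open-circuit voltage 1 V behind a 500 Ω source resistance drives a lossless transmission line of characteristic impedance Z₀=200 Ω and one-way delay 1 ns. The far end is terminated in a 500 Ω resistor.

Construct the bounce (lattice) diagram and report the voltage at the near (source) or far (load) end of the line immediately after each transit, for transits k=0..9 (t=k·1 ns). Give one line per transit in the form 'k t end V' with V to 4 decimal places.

0 0 source 0.2857
1 1 load 0.4082
2 2 source 0.4606
3 3 load 0.4831
4 4 source 0.4928
5 5 load 0.4969
6 6 source 0.4987
7 7 load 0.4994
8 8 source 0.4998
9 9 load 0.4999

Γ_L=0.428571, Γ_S=0.428571; launch V₁=1·200/700=0.285714
k=0 src: V=0.2857
k=1 load: inc=0.285714, refl=0.285714·0.428571=0.1224; V=0.000000+0.285714+0.122449=0.4082
k=2 src: inc=0.122449, refl=0.122449·0.428571=0.0525; V=0.285714+0.122449+0.052478=0.4606
k=3 load: inc=0.052478, refl=0.052478·0.428571=0.0225; V=0.408163+0.052478+0.022491=0.4831
k=4 src: inc=0.022491, refl=0.022491·0.428571=0.0096; V=0.460641+0.022491+0.009639=0.4928
k=5 load: inc=0.009639, refl=0.009639·0.428571=0.0041; V=0.483132+0.009639+0.004131=0.4969
k=6 src: inc=0.004131, refl=0.004131·0.428571=0.0018; V=0.492771+0.004131+0.001770=0.4987
k=7 load: inc=0.001770, refl=0.001770·0.428571=0.0008; V=0.496902+0.001770+0.000759=0.4994
k=8 src: inc=0.000759, refl=0.000759·0.428571=0.0003; V=0.498672+0.000759+0.000325=0.4998
k=9 load: inc=0.000325, refl=0.000325·0.428571=0.0001; V=0.499431+0.000325+0.000139=0.4999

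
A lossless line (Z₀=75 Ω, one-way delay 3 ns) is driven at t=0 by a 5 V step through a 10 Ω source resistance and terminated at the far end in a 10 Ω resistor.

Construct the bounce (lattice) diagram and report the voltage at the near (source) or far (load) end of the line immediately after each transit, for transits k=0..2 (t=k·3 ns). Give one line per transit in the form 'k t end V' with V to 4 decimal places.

Γ_L=-0.764706, Γ_S=-0.764706; launch V₁=5·75/85=4.411765
k=0 src: V=4.4118
k=1 load: inc=4.411765, refl=4.411765·-0.764706=-3.3737; V=0.000000+4.411765+-3.373702=1.0381
k=2 src: inc=-3.373702, refl=-3.373702·-0.764706=2.5799; V=4.411765+-3.373702+2.579890=3.6180

0 0 source 4.4118
1 3 load 1.0381
2 6 source 3.6180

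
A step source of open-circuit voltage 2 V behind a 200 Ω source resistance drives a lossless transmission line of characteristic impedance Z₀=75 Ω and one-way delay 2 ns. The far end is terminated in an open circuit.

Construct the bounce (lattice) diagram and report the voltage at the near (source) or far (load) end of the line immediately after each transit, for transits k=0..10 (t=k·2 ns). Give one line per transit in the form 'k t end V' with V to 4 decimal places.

0 0 source 0.5455
1 2 load 1.0909
2 4 source 1.3388
3 6 load 1.5868
4 8 source 1.6995
5 10 load 1.8122
6 12 source 1.8634
7 14 load 1.9146
8 16 source 1.9379
9 18 load 1.9612
10 20 source 1.9718

Γ_L=1.000000, Γ_S=0.454545; launch V₁=2·75/275=0.545455
k=0 src: V=0.5455
k=1 load: inc=0.545455, refl=0.545455·1.000000=0.5455; V=0.000000+0.545455+0.545455=1.0909
k=2 src: inc=0.545455, refl=0.545455·0.454545=0.2479; V=0.545455+0.545455+0.247934=1.3388
k=3 load: inc=0.247934, refl=0.247934·1.000000=0.2479; V=1.090909+0.247934+0.247934=1.5868
k=4 src: inc=0.247934, refl=0.247934·0.454545=0.1127; V=1.338843+0.247934+0.112697=1.6995
k=5 load: inc=0.112697, refl=0.112697·1.000000=0.1127; V=1.586777+0.112697+0.112697=1.8122
k=6 src: inc=0.112697, refl=0.112697·0.454545=0.0512; V=1.699474+0.112697+0.051226=1.8634
k=7 load: inc=0.051226, refl=0.051226·1.000000=0.0512; V=1.812171+0.051226+0.051226=1.9146
k=8 src: inc=0.051226, refl=0.051226·0.454545=0.0233; V=1.863397+0.051226+0.023285=1.9379
k=9 load: inc=0.023285, refl=0.023285·1.000000=0.0233; V=1.914623+0.023285+0.023285=1.9612
k=10 src: inc=0.023285, refl=0.023285·0.454545=0.0106; V=1.937908+0.023285+0.010584=1.9718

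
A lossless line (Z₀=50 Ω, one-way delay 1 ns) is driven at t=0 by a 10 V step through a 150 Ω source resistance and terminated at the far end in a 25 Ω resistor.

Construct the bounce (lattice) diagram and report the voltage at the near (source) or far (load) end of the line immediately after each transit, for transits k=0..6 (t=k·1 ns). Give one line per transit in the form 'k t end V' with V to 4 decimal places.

Γ_L=-0.333333, Γ_S=0.500000; launch V₁=10·50/200=2.500000
k=0 src: V=2.5000
k=1 load: inc=2.500000, refl=2.500000·-0.333333=-0.8333; V=0.000000+2.500000+-0.833333=1.6667
k=2 src: inc=-0.833333, refl=-0.833333·0.500000=-0.4167; V=2.500000+-0.833333+-0.416667=1.2500
k=3 load: inc=-0.416667, refl=-0.416667·-0.333333=0.1389; V=1.666667+-0.416667+0.138889=1.3889
k=4 src: inc=0.138889, refl=0.138889·0.500000=0.0694; V=1.250000+0.138889+0.069444=1.4583
k=5 load: inc=0.069444, refl=0.069444·-0.333333=-0.0231; V=1.388889+0.069444+-0.023148=1.4352
k=6 src: inc=-0.023148, refl=-0.023148·0.500000=-0.0116; V=1.458333+-0.023148+-0.011574=1.4236

0 0 source 2.5000
1 1 load 1.6667
2 2 source 1.2500
3 3 load 1.3889
4 4 source 1.4583
5 5 load 1.4352
6 6 source 1.4236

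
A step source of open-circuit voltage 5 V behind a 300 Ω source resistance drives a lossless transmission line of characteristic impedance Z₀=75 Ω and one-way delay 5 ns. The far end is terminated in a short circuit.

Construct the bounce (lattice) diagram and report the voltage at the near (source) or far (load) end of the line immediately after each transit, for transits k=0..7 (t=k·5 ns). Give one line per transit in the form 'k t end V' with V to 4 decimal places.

Γ_L=-1.000000, Γ_S=0.600000; launch V₁=5·75/375=1.000000
k=0 src: V=1.0000
k=1 load: inc=1.000000, refl=1.000000·-1.000000=-1.0000; V=0.000000+1.000000+-1.000000=0.0000
k=2 src: inc=-1.000000, refl=-1.000000·0.600000=-0.6000; V=1.000000+-1.000000+-0.600000=-0.6000
k=3 load: inc=-0.600000, refl=-0.600000·-1.000000=0.6000; V=0.000000+-0.600000+0.600000=0.0000
k=4 src: inc=0.600000, refl=0.600000·0.600000=0.3600; V=-0.600000+0.600000+0.360000=0.3600
k=5 load: inc=0.360000, refl=0.360000·-1.000000=-0.3600; V=0.000000+0.360000+-0.360000=0.0000
k=6 src: inc=-0.360000, refl=-0.360000·0.600000=-0.2160; V=0.360000+-0.360000+-0.216000=-0.2160
k=7 load: inc=-0.216000, refl=-0.216000·-1.000000=0.2160; V=0.000000+-0.216000+0.216000=0.0000

0 0 source 1.0000
1 5 load 0.0000
2 10 source -0.6000
3 15 load 0.0000
4 20 source 0.3600
5 25 load 0.0000
6 30 source -0.2160
7 35 load 0.0000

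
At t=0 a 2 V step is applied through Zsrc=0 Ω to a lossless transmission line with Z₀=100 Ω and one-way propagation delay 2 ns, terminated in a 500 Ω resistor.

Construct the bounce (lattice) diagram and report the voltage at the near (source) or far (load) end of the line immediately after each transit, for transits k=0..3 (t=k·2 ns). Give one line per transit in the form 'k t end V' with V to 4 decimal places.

0 0 source 2.0000
1 2 load 3.3333
2 4 source 2.0000
3 6 load 1.1111

Γ_L=0.666667, Γ_S=-1.000000; launch V₁=2·100/100=2.000000
k=0 src: V=2.0000
k=1 load: inc=2.000000, refl=2.000000·0.666667=1.3333; V=0.000000+2.000000+1.333333=3.3333
k=2 src: inc=1.333333, refl=1.333333·-1.000000=-1.3333; V=2.000000+1.333333+-1.333333=2.0000
k=3 load: inc=-1.333333, refl=-1.333333·0.666667=-0.8889; V=3.333333+-1.333333+-0.888889=1.1111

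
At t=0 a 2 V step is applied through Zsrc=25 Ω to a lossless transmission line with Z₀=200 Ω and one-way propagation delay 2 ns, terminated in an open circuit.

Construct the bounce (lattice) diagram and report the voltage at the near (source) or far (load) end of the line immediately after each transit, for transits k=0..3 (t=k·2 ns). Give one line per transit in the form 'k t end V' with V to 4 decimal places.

0 0 source 1.7778
1 2 load 3.5556
2 4 source 2.1728
3 6 load 0.7901

Γ_L=1.000000, Γ_S=-0.777778; launch V₁=2·200/225=1.777778
k=0 src: V=1.7778
k=1 load: inc=1.777778, refl=1.777778·1.000000=1.7778; V=0.000000+1.777778+1.777778=3.5556
k=2 src: inc=1.777778, refl=1.777778·-0.777778=-1.3827; V=1.777778+1.777778+-1.382716=2.1728
k=3 load: inc=-1.382716, refl=-1.382716·1.000000=-1.3827; V=3.555556+-1.382716+-1.382716=0.7901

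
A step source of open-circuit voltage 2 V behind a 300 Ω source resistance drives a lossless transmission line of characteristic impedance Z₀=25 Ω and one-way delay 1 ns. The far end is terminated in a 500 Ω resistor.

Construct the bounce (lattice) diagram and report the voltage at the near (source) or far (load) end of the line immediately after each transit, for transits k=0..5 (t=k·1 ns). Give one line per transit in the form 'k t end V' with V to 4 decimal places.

Γ_L=0.904762, Γ_S=0.846154; launch V₁=2·25/325=0.153846
k=0 src: V=0.1538
k=1 load: inc=0.153846, refl=0.153846·0.904762=0.1392; V=0.000000+0.153846+0.139194=0.2930
k=2 src: inc=0.139194, refl=0.139194·0.846154=0.1178; V=0.153846+0.139194+0.117780=0.4108
k=3 load: inc=0.117780, refl=0.117780·0.904762=0.1066; V=0.293040+0.117780+0.106563=0.5174
k=4 src: inc=0.106563, refl=0.106563·0.846154=0.0902; V=0.410820+0.106563+0.090168=0.6076
k=5 load: inc=0.090168, refl=0.090168·0.904762=0.0816; V=0.517382+0.090168+0.081581=0.6891

0 0 source 0.1538
1 1 load 0.2930
2 2 source 0.4108
3 3 load 0.5174
4 4 source 0.6076
5 5 load 0.6891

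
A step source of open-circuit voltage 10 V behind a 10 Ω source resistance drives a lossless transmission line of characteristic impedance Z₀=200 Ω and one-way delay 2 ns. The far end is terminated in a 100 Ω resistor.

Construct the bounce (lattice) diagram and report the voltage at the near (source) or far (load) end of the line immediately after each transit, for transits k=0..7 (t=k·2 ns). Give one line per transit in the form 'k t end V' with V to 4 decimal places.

0 0 source 9.5238
1 2 load 6.3492
2 4 source 9.2215
3 6 load 8.2640
4 8 source 9.1303
5 10 load 8.8415
6 12 source 9.1028
7 14 load 9.0157

Γ_L=-0.333333, Γ_S=-0.904762; launch V₁=10·200/210=9.523810
k=0 src: V=9.5238
k=1 load: inc=9.523810, refl=9.523810·-0.333333=-3.1746; V=0.000000+9.523810+-3.174603=6.3492
k=2 src: inc=-3.174603, refl=-3.174603·-0.904762=2.8723; V=9.523810+-3.174603+2.872260=9.2215
k=3 load: inc=2.872260, refl=2.872260·-0.333333=-0.9574; V=6.349206+2.872260+-0.957420=8.2640
k=4 src: inc=-0.957420, refl=-0.957420·-0.904762=0.8662; V=9.221466+-0.957420+0.866237=9.1303
k=5 load: inc=0.866237, refl=0.866237·-0.333333=-0.2887; V=8.264046+0.866237+-0.288746=8.8415
k=6 src: inc=-0.288746, refl=-0.288746·-0.904762=0.2612; V=9.130284+-0.288746+0.261246=9.1028
k=7 load: inc=0.261246, refl=0.261246·-0.333333=-0.0871; V=8.841538+0.261246+-0.087082=9.0157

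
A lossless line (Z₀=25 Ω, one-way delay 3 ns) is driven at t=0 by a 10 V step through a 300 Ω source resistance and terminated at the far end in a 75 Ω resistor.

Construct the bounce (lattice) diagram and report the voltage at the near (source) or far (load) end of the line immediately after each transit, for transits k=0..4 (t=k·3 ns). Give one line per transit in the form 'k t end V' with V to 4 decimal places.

0 0 source 0.7692
1 3 load 1.1538
2 6 source 1.4793
3 9 load 1.6420
4 12 source 1.7797

Γ_L=0.500000, Γ_S=0.846154; launch V₁=10·25/325=0.769231
k=0 src: V=0.7692
k=1 load: inc=0.769231, refl=0.769231·0.500000=0.3846; V=0.000000+0.769231+0.384615=1.1538
k=2 src: inc=0.384615, refl=0.384615·0.846154=0.3254; V=0.769231+0.384615+0.325444=1.4793
k=3 load: inc=0.325444, refl=0.325444·0.500000=0.1627; V=1.153846+0.325444+0.162722=1.6420
k=4 src: inc=0.162722, refl=0.162722·0.846154=0.1377; V=1.479290+0.162722+0.137688=1.7797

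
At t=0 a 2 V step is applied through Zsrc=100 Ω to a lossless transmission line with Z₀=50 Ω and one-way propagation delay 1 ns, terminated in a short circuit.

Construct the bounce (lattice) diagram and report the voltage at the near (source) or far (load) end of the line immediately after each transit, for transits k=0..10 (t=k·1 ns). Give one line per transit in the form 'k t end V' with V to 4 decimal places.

0 0 source 0.6667
1 1 load 0.0000
2 2 source -0.2222
3 3 load 0.0000
4 4 source 0.0741
5 5 load 0.0000
6 6 source -0.0247
7 7 load 0.0000
8 8 source 0.0082
9 9 load 0.0000
10 10 source -0.0027

Γ_L=-1.000000, Γ_S=0.333333; launch V₁=2·50/150=0.666667
k=0 src: V=0.6667
k=1 load: inc=0.666667, refl=0.666667·-1.000000=-0.6667; V=0.000000+0.666667+-0.666667=0.0000
k=2 src: inc=-0.666667, refl=-0.666667·0.333333=-0.2222; V=0.666667+-0.666667+-0.222222=-0.2222
k=3 load: inc=-0.222222, refl=-0.222222·-1.000000=0.2222; V=0.000000+-0.222222+0.222222=0.0000
k=4 src: inc=0.222222, refl=0.222222·0.333333=0.0741; V=-0.222222+0.222222+0.074074=0.0741
k=5 load: inc=0.074074, refl=0.074074·-1.000000=-0.0741; V=0.000000+0.074074+-0.074074=0.0000
k=6 src: inc=-0.074074, refl=-0.074074·0.333333=-0.0247; V=0.074074+-0.074074+-0.024691=-0.0247
k=7 load: inc=-0.024691, refl=-0.024691·-1.000000=0.0247; V=0.000000+-0.024691+0.024691=0.0000
k=8 src: inc=0.024691, refl=0.024691·0.333333=0.0082; V=-0.024691+0.024691+0.008230=0.0082
k=9 load: inc=0.008230, refl=0.008230·-1.000000=-0.0082; V=0.000000+0.008230+-0.008230=0.0000
k=10 src: inc=-0.008230, refl=-0.008230·0.333333=-0.0027; V=0.008230+-0.008230+-0.002743=-0.0027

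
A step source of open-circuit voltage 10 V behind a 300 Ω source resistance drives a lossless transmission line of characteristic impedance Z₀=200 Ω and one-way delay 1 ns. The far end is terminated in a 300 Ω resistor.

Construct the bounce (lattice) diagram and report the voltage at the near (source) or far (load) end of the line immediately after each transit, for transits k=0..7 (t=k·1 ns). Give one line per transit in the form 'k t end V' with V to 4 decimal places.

Γ_L=0.200000, Γ_S=0.200000; launch V₁=10·200/500=4.000000
k=0 src: V=4.0000
k=1 load: inc=4.000000, refl=4.000000·0.200000=0.8000; V=0.000000+4.000000+0.800000=4.8000
k=2 src: inc=0.800000, refl=0.800000·0.200000=0.1600; V=4.000000+0.800000+0.160000=4.9600
k=3 load: inc=0.160000, refl=0.160000·0.200000=0.0320; V=4.800000+0.160000+0.032000=4.9920
k=4 src: inc=0.032000, refl=0.032000·0.200000=0.0064; V=4.960000+0.032000+0.006400=4.9984
k=5 load: inc=0.006400, refl=0.006400·0.200000=0.0013; V=4.992000+0.006400+0.001280=4.9997
k=6 src: inc=0.001280, refl=0.001280·0.200000=0.0003; V=4.998400+0.001280+0.000256=4.9999
k=7 load: inc=0.000256, refl=0.000256·0.200000=0.0001; V=4.999680+0.000256+0.000051=5.0000

0 0 source 4.0000
1 1 load 4.8000
2 2 source 4.9600
3 3 load 4.9920
4 4 source 4.9984
5 5 load 4.9997
6 6 source 4.9999
7 7 load 5.0000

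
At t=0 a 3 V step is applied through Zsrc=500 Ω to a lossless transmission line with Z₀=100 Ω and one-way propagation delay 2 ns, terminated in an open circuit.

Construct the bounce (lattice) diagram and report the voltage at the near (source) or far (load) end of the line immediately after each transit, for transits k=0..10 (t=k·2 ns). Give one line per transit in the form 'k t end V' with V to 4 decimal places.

0 0 source 0.5000
1 2 load 1.0000
2 4 source 1.3333
3 6 load 1.6667
4 8 source 1.8889
5 10 load 2.1111
6 12 source 2.2593
7 14 load 2.4074
8 16 source 2.5062
9 18 load 2.6049
10 20 source 2.6708

Γ_L=1.000000, Γ_S=0.666667; launch V₁=3·100/600=0.500000
k=0 src: V=0.5000
k=1 load: inc=0.500000, refl=0.500000·1.000000=0.5000; V=0.000000+0.500000+0.500000=1.0000
k=2 src: inc=0.500000, refl=0.500000·0.666667=0.3333; V=0.500000+0.500000+0.333333=1.3333
k=3 load: inc=0.333333, refl=0.333333·1.000000=0.3333; V=1.000000+0.333333+0.333333=1.6667
k=4 src: inc=0.333333, refl=0.333333·0.666667=0.2222; V=1.333333+0.333333+0.222222=1.8889
k=5 load: inc=0.222222, refl=0.222222·1.000000=0.2222; V=1.666667+0.222222+0.222222=2.1111
k=6 src: inc=0.222222, refl=0.222222·0.666667=0.1481; V=1.888889+0.222222+0.148148=2.2593
k=7 load: inc=0.148148, refl=0.148148·1.000000=0.1481; V=2.111111+0.148148+0.148148=2.4074
k=8 src: inc=0.148148, refl=0.148148·0.666667=0.0988; V=2.259259+0.148148+0.098765=2.5062
k=9 load: inc=0.098765, refl=0.098765·1.000000=0.0988; V=2.407407+0.098765+0.098765=2.6049
k=10 src: inc=0.098765, refl=0.098765·0.666667=0.0658; V=2.506173+0.098765+0.065844=2.6708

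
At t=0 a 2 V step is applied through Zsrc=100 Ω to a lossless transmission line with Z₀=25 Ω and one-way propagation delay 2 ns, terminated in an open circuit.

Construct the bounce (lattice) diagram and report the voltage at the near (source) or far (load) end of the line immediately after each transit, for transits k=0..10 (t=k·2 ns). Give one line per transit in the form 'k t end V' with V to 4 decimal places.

Γ_L=1.000000, Γ_S=0.600000; launch V₁=2·25/125=0.400000
k=0 src: V=0.4000
k=1 load: inc=0.400000, refl=0.400000·1.000000=0.4000; V=0.000000+0.400000+0.400000=0.8000
k=2 src: inc=0.400000, refl=0.400000·0.600000=0.2400; V=0.400000+0.400000+0.240000=1.0400
k=3 load: inc=0.240000, refl=0.240000·1.000000=0.2400; V=0.800000+0.240000+0.240000=1.2800
k=4 src: inc=0.240000, refl=0.240000·0.600000=0.1440; V=1.040000+0.240000+0.144000=1.4240
k=5 load: inc=0.144000, refl=0.144000·1.000000=0.1440; V=1.280000+0.144000+0.144000=1.5680
k=6 src: inc=0.144000, refl=0.144000·0.600000=0.0864; V=1.424000+0.144000+0.086400=1.6544
k=7 load: inc=0.086400, refl=0.086400·1.000000=0.0864; V=1.568000+0.086400+0.086400=1.7408
k=8 src: inc=0.086400, refl=0.086400·0.600000=0.0518; V=1.654400+0.086400+0.051840=1.7926
k=9 load: inc=0.051840, refl=0.051840·1.000000=0.0518; V=1.740800+0.051840+0.051840=1.8445
k=10 src: inc=0.051840, refl=0.051840·0.600000=0.0311; V=1.792640+0.051840+0.031104=1.8756

0 0 source 0.4000
1 2 load 0.8000
2 4 source 1.0400
3 6 load 1.2800
4 8 source 1.4240
5 10 load 1.5680
6 12 source 1.6544
7 14 load 1.7408
8 16 source 1.7926
9 18 load 1.8445
10 20 source 1.8756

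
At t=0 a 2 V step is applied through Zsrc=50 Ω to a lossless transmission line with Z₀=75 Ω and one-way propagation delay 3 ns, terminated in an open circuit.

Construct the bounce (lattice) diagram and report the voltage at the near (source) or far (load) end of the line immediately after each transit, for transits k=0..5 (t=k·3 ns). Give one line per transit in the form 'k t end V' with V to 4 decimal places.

Γ_L=1.000000, Γ_S=-0.200000; launch V₁=2·75/125=1.200000
k=0 src: V=1.2000
k=1 load: inc=1.200000, refl=1.200000·1.000000=1.2000; V=0.000000+1.200000+1.200000=2.4000
k=2 src: inc=1.200000, refl=1.200000·-0.200000=-0.2400; V=1.200000+1.200000+-0.240000=2.1600
k=3 load: inc=-0.240000, refl=-0.240000·1.000000=-0.2400; V=2.400000+-0.240000+-0.240000=1.9200
k=4 src: inc=-0.240000, refl=-0.240000·-0.200000=0.0480; V=2.160000+-0.240000+0.048000=1.9680
k=5 load: inc=0.048000, refl=0.048000·1.000000=0.0480; V=1.920000+0.048000+0.048000=2.0160

0 0 source 1.2000
1 3 load 2.4000
2 6 source 2.1600
3 9 load 1.9200
4 12 source 1.9680
5 15 load 2.0160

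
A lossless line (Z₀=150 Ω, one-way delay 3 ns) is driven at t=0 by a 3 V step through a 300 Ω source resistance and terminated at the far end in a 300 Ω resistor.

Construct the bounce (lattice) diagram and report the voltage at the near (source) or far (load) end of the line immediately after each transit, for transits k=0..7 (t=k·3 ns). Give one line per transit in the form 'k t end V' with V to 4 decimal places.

Γ_L=0.333333, Γ_S=0.333333; launch V₁=3·150/450=1.000000
k=0 src: V=1.0000
k=1 load: inc=1.000000, refl=1.000000·0.333333=0.3333; V=0.000000+1.000000+0.333333=1.3333
k=2 src: inc=0.333333, refl=0.333333·0.333333=0.1111; V=1.000000+0.333333+0.111111=1.4444
k=3 load: inc=0.111111, refl=0.111111·0.333333=0.0370; V=1.333333+0.111111+0.037037=1.4815
k=4 src: inc=0.037037, refl=0.037037·0.333333=0.0123; V=1.444444+0.037037+0.012346=1.4938
k=5 load: inc=0.012346, refl=0.012346·0.333333=0.0041; V=1.481481+0.012346+0.004115=1.4979
k=6 src: inc=0.004115, refl=0.004115·0.333333=0.0014; V=1.493827+0.004115+0.001372=1.4993
k=7 load: inc=0.001372, refl=0.001372·0.333333=0.0005; V=1.497942+0.001372+0.000457=1.4998

0 0 source 1.0000
1 3 load 1.3333
2 6 source 1.4444
3 9 load 1.4815
4 12 source 1.4938
5 15 load 1.4979
6 18 source 1.4993
7 21 load 1.4998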